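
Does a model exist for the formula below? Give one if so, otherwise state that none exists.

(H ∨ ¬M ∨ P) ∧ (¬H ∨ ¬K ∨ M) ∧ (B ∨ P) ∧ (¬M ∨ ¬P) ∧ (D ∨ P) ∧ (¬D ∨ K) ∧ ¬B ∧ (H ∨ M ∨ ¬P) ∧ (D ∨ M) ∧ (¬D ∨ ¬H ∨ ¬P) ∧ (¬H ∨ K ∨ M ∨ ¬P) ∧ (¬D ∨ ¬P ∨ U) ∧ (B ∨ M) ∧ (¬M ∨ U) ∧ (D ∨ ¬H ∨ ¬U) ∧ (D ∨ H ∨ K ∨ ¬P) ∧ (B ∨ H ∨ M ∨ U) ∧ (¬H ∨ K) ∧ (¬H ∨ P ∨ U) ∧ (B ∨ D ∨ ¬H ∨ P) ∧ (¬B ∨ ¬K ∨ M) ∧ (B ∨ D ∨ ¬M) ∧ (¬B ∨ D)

Case B = True:
  Clause (¬B) is falsified — contradiction.
Case B = False:
  (B ∨ P) forces P = True.
  (¬M ∨ ¬P) forces M = False.
  Clause (B ∨ M) is falsified — contradiction.
Both cases fail, so the formula is unsatisfiable.

No satisfying assignment exists.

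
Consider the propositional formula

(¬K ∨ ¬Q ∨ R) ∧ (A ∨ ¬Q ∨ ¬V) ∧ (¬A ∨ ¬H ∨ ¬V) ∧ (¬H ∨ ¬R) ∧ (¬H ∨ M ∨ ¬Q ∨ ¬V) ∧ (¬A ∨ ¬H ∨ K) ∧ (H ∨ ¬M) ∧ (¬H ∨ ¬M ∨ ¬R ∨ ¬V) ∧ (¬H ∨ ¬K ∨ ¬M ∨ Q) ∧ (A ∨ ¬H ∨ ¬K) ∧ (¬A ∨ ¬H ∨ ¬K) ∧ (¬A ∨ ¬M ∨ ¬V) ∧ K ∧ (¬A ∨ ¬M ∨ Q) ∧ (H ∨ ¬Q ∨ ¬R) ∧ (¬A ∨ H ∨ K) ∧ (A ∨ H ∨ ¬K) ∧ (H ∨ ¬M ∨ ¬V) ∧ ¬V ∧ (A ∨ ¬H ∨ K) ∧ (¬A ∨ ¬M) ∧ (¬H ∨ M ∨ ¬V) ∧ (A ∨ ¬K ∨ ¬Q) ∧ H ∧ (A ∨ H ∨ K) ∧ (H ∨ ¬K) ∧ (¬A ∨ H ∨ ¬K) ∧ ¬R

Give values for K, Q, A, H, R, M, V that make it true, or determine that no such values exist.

UNSATISFIABLE

Case A = True:
  (K) forces K = True.
  (¬A ∨ ¬H ∨ ¬K) forces H = False.
  Clause (H) is falsified — contradiction.
Case A = False:
  (K) forces K = True.
  (A ∨ ¬H ∨ ¬K) forces H = False.
  Clause (A ∨ H ∨ ¬K) is falsified — contradiction.
Both cases fail, so the formula is unsatisfiable.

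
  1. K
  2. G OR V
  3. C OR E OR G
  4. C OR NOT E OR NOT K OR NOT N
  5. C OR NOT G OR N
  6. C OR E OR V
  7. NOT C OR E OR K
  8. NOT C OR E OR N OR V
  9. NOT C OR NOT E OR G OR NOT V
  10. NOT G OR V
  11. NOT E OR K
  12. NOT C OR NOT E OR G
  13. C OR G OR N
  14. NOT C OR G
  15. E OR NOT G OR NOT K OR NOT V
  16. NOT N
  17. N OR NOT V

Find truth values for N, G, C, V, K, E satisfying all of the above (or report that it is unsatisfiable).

Case N = True:
  Clause (NOT N) is falsified — contradiction.
Case N = False:
  (K) forces K = True.
  (N OR NOT V) forces V = False.
  (G OR V) forces G = True.
  Clause (NOT G OR V) is falsified — contradiction.
Both cases fail, so the formula is unsatisfiable.

No satisfying assignment exists.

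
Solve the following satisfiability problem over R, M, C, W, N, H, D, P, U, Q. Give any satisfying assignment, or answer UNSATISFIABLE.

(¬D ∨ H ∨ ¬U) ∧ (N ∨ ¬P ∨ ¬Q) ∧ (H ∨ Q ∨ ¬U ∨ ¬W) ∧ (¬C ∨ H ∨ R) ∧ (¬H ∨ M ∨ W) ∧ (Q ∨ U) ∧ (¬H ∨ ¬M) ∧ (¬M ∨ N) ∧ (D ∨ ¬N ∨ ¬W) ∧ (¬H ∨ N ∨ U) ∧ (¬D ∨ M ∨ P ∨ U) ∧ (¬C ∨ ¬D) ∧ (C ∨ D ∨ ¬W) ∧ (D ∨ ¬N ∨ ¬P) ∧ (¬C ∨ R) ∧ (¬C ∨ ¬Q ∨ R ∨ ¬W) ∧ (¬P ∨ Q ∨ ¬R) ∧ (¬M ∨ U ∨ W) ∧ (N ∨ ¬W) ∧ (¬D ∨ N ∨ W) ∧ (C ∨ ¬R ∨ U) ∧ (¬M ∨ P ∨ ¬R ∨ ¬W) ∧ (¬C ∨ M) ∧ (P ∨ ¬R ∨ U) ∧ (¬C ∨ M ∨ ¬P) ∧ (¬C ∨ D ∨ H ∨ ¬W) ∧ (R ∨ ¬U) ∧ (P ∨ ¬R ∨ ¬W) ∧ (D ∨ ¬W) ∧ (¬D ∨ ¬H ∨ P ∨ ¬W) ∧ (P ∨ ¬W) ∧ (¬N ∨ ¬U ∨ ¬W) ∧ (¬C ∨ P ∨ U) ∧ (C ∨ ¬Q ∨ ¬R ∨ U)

R: True; M: True; C: False; W: False; N: True; H: False; D: False; P: False; U: True; Q: False

Set R = True.
Set M = True.
  then (¬H ∨ ¬M) forces H = False.
  then (¬M ∨ N) forces N = True.
Set C = False.
  then (C ∨ ¬R ∨ U) forces U = True.
  then (¬N ∨ ¬U ∨ ¬W) forces W = False.
  then (¬D ∨ H ∨ ¬U) forces D = False.
  then (D ∨ ¬N ∨ ¬P) forces P = False.
Set Q = False.
All clauses satisfied.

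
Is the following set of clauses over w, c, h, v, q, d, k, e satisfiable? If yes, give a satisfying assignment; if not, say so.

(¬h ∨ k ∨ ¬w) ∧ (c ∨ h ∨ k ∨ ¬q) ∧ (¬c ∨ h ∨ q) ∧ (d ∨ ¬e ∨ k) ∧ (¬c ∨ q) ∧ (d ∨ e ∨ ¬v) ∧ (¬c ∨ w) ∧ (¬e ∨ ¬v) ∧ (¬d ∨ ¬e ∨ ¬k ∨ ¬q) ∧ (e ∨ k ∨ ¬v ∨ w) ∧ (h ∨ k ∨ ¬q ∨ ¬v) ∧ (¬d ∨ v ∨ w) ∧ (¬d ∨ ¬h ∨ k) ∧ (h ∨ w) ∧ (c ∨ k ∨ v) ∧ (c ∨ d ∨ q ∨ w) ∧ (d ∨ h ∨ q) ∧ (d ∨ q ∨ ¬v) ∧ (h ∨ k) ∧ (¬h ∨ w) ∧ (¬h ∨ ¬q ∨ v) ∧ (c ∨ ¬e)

w=T, c=F, h=T, v=F, q=F, d=F, k=T, e=F

Try w = False:
  (¬c ∨ w) forces c = False.
  (h ∨ w) forces h = True.
  clause (¬h ∨ w) is falsified — backtrack.
So w = True.
Set c = False.
  then (c ∨ ¬e) forces e = False.
Set h = True.
  then (¬h ∨ k ∨ ¬w) forces k = True.
Set v = False.
  then (¬h ∨ ¬q ∨ v) forces q = False.
Set d = False.
All clauses satisfied.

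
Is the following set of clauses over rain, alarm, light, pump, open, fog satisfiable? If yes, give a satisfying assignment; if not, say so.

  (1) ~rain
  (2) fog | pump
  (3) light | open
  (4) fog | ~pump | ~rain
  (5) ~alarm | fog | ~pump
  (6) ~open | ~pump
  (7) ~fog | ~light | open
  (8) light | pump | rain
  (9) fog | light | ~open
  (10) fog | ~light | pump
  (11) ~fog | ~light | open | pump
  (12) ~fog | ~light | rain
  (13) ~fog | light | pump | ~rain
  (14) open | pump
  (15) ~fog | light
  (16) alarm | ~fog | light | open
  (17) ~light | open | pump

rain = False, alarm = False, light = True, pump = True, open = False, fog = False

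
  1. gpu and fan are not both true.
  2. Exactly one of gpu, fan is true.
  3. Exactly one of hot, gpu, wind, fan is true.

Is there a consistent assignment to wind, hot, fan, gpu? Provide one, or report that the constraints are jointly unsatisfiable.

wind = False; hot = False; fan = True; gpu = False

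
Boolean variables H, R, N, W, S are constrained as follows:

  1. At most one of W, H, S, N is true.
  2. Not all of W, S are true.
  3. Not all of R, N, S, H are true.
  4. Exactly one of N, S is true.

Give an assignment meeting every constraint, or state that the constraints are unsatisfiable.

H = False; R = False; N = True; W = False; S = False

  (1) {W, H, S, N}: 1 true — at most one ✓
  (2) {W, S}: 0/2 true — not all ✓
  (3) {R, N, S, H}: 1/4 true — not all ✓
  (4) {N, S}: 1 true — exactly one ✓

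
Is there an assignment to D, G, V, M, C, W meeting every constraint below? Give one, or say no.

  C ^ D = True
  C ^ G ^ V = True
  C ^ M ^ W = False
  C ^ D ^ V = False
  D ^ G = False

The formula is unsatisfiable.

Adding constraints 2, 4, 5 mod 2: every variable appears an even number of times on the left, so the left side is 0.
But the right sides sum to 1 (mod 2). 0 ≠ 1 — the system is inconsistent.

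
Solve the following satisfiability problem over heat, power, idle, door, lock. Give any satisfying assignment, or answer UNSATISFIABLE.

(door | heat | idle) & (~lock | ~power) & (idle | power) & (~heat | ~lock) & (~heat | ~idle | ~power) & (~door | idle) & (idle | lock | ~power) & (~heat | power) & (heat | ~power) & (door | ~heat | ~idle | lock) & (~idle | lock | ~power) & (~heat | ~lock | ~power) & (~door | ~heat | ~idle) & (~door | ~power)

heat: False; power: False; idle: True; door: False; lock: True

Try heat = True:
  (~heat | ~lock) forces lock = False.
  (~heat | power) forces power = True.
  (~heat | ~idle | ~power) forces idle = False.
  clause (idle | lock | ~power) is falsified — backtrack.
So heat = False.
  then (heat | ~power) forces power = False.
  then (idle | power) forces idle = True.
Set door = False.
Set lock = True.
All clauses satisfied.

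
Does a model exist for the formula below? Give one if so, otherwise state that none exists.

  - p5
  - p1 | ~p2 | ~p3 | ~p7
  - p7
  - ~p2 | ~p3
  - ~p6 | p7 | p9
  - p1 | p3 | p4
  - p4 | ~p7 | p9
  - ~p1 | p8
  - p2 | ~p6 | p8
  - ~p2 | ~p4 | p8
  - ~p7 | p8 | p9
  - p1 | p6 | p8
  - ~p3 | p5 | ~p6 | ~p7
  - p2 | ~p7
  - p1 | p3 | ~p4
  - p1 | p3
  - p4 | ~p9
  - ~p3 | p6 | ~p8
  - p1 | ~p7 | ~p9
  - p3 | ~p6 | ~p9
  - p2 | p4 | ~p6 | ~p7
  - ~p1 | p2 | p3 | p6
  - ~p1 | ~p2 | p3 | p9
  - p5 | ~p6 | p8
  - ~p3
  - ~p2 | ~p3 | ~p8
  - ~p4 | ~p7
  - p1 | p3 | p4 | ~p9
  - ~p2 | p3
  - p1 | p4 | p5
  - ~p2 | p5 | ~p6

Case p3 = True:
  Clause (~p3) is falsified — contradiction.
Case p3 = False:
  (p5) forces p5 = True.
  (p7) forces p7 = True.
  (p2 | ~p7) forces p2 = True.
  Clause (~p2 | p3) is falsified — contradiction.
Both cases fail, so the formula is unsatisfiable.

No satisfying assignment exists.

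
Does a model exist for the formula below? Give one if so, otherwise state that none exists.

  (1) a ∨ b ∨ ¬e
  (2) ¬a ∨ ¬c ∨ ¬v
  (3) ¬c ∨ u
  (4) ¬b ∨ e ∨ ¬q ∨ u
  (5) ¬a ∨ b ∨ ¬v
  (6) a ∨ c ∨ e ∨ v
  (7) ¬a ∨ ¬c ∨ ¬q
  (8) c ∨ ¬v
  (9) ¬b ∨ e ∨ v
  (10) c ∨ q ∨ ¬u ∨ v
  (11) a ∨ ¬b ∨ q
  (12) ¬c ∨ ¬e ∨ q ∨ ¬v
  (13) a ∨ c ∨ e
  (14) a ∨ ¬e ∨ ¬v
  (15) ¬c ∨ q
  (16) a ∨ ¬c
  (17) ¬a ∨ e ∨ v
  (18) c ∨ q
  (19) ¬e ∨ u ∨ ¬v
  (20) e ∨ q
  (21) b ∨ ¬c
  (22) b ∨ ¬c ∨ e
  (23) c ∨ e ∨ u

Try c = True:
  (¬c ∨ u) forces u = True.
  (¬c ∨ q) forces q = True.
  (¬a ∨ ¬c ∨ ¬q) forces a = False.
  clause (a ∨ ¬c) is falsified — backtrack.
So c = False.
  then (c ∨ ¬v) forces v = False.
  then (c ∨ q) forces q = True.
Set u = True.
Set b = True.
  then (¬b ∨ e ∨ v) forces e = True.
Set a = False.
All clauses satisfied.

c = False, v = False, q = True, u = True, b = True, e = True, a = False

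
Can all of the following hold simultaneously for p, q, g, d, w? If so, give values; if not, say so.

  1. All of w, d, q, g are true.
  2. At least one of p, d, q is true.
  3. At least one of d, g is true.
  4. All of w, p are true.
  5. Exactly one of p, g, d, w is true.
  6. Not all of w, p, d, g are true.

Case p = True:
  (1) forces w = True.
  Constraint (5) is violated (p=T, w=T) — contradiction.
Case p = False:
  Constraint (4) is violated (p=F) — contradiction.
Both cases fail — unsatisfiable.

Unsatisfiable — no assignment works.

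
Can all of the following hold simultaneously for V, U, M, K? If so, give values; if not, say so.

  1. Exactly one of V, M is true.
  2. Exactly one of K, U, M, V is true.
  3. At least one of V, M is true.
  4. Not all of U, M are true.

V: True, U: False, M: False, K: False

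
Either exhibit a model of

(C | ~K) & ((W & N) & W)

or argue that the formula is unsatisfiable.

W = True, K = True, N = True, C = True

  C | ~K = True
    ~K = False
  (W & N) & W = True
    W & N = True
Both conjuncts True, so the formula holds.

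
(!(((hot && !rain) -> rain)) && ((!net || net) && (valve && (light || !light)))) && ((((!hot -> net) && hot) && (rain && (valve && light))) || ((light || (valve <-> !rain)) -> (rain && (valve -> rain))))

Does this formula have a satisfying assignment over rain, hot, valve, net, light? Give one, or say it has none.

Unsatisfiable

Case rain = True: the conjunct !(((hot && !rain) -> rain)) becomes !((False -> True)) = False.
Case rain = False: the formula simplifies to (!(!hot) && ((!net || net) && (valve && (light || !light)))) && !((light || valve)).
  valve = True: the conjunct !((light || valve)) becomes !((light || True)) = False.
  valve = False: the conjunct valve is False.
Both cases fail — unsatisfiable.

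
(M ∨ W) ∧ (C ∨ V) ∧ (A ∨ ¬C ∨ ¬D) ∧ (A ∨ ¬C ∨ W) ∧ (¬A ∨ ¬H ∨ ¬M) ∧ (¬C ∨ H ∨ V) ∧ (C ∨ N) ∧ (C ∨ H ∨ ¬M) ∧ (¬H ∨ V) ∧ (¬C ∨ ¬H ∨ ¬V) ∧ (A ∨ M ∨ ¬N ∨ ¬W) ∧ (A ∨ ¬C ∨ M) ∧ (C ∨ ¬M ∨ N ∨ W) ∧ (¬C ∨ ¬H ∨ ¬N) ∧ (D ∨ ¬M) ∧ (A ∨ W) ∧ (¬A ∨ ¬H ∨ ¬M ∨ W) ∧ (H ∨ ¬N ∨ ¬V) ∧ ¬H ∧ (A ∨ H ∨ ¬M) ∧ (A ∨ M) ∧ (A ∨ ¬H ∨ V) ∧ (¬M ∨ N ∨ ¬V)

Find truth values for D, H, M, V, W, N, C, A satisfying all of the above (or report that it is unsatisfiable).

D: False; H: False; M: False; V: True; W: True; N: False; C: True; A: True

Unit clause (¬H) forces H = False.
Set D = False.
  then (D ∨ ¬M) forces M = False.
  then (A ∨ M) forces A = True.
  then (M ∨ W) forces W = True.
Set V = True.
  then (H ∨ ¬N ∨ ¬V) forces N = False.
  then (C ∨ N) forces C = True.
All clauses satisfied.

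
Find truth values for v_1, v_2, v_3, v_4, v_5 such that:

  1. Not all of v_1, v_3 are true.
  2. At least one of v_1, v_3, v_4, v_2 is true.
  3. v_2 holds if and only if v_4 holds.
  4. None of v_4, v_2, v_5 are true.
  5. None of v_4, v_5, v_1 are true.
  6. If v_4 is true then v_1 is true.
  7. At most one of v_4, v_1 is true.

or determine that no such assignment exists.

v_1 = False; v_2 = False; v_3 = True; v_4 = False; v_5 = False

  (1) {v_1, v_3}: 1/2 true — not all ✓
  (2) {v_1, v_3, v_4, v_2}: 1 true — at least one ✓
  (3) v_2=F, v_4=F — same ✓
  (4) {v_4, v_2, v_5}: 0 true — none ✓
  (5) {v_4, v_5, v_1}: 0 true — none ✓
  (6) v_4=F ⇒ v_1: vacuous ✓
  (7) {v_4, v_1}: 0 true — at most one ✓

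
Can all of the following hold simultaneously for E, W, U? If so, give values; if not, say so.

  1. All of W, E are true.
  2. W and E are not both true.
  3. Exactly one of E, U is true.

The formula is unsatisfiable.

Case E = True:
  (1) forces W = True.
  Constraint (2) is violated (W=T, E=T) — contradiction.
Case E = False:
  Constraint (1) is violated (E=F) — contradiction.
Both cases fail — unsatisfiable.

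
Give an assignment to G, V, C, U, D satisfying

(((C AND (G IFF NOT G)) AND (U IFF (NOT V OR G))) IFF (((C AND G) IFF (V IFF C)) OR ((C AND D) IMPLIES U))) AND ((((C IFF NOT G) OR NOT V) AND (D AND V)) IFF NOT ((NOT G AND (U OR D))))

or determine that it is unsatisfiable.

UNSATISFIABLE

Case C = True: the formula simplifies to (((G IFF NOT G) AND (U IFF (NOT V OR G))) IFF ((G IFF V) OR (D IMPLIES U))) AND (((NOT G OR NOT V) AND (D AND V)) IFF NOT ((NOT G AND (U OR D)))).
  G = True: simplifies to NOT ((V OR (D IMPLIES U))) AND (NOT V AND (D AND V)).
    V = True: the conjunct NOT ((V OR (D IMPLIES U))) becomes NOT ((True OR (D IMPLIES U))) = False.
    V = False: the conjunct V is False.
  G = False: simplifies to NOT ((NOT V OR (D IMPLIES U))) AND ((D AND V) IFF NOT ((U OR D))).
    D = True: simplifies to NOT ((NOT V OR U)) AND NOT V.
      V = True: the conjunct NOT V is False.
      V = False: the conjunct NOT ((NOT V OR U)) becomes NOT ((True OR U)) = False.
    D = False: the conjunct NOT ((NOT V OR (D IMPLIES U))) becomes NOT ((NOT V OR True)) = False.
Case C = False: the conjunct ((C AND (G IFF NOT G)) AND (U IFF (NOT V OR G))) IFF (((C AND G) IFF (V IFF C)) OR ((C AND D) IMPLIES U)) becomes (False AND (U IFF (NOT V OR G))) IFF (V OR True) = False.
Both cases fail — unsatisfiable.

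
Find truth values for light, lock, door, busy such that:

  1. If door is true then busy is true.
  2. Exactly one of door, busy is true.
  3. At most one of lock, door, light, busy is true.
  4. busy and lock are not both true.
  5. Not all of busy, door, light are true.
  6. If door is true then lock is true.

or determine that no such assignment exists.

light = False; lock = False; door = False; busy = True

  (1) door=F ⇒ busy: vacuous ✓
  (2) {door, busy}: 1 true — exactly one ✓
  (3) {lock, door, light, busy}: 1 true — at most one ✓
  (4) busy=T, lock=F — not both ✓
  (5) {busy, door, light}: 1/3 true — not all ✓
  (6) door=F ⇒ lock: vacuous ✓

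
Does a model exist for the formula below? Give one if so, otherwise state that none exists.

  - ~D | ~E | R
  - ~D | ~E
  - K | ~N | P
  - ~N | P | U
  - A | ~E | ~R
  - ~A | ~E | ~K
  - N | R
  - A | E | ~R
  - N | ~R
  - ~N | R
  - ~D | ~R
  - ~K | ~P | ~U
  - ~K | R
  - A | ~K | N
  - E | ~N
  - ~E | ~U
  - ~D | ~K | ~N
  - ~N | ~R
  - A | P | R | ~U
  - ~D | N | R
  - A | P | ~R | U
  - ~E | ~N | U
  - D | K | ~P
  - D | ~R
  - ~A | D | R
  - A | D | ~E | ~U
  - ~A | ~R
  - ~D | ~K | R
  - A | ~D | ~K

Case R = True:
  (N | ~R) forces N = True.
  Clause (~N | ~R) is falsified — contradiction.
Case R = False:
  (N | R) forces N = True.
  Clause (~N | R) is falsified — contradiction.
Both cases fail, so the formula is unsatisfiable.

The formula is unsatisfiable.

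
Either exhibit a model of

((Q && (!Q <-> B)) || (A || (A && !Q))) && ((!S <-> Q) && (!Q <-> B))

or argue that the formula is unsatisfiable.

S: False, Q: True, A: True, B: False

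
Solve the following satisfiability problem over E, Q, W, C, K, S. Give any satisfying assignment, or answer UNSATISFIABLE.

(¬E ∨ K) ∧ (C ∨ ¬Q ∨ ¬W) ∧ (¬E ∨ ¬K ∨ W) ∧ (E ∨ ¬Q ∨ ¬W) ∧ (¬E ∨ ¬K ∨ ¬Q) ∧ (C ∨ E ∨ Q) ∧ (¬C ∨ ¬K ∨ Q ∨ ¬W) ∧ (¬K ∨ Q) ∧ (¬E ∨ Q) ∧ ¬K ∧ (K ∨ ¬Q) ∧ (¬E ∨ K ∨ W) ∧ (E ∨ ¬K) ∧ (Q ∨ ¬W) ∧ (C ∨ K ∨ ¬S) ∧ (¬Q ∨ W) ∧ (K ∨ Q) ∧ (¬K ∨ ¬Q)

Unsatisfiable — no assignment works.

Case Q = True:
  (¬K) forces K = False.
  Clause (K ∨ ¬Q) is falsified — contradiction.
Case Q = False:
  (¬K ∨ Q) forces K = False.
  Clause (K ∨ Q) is falsified — contradiction.
Both cases fail, so the formula is unsatisfiable.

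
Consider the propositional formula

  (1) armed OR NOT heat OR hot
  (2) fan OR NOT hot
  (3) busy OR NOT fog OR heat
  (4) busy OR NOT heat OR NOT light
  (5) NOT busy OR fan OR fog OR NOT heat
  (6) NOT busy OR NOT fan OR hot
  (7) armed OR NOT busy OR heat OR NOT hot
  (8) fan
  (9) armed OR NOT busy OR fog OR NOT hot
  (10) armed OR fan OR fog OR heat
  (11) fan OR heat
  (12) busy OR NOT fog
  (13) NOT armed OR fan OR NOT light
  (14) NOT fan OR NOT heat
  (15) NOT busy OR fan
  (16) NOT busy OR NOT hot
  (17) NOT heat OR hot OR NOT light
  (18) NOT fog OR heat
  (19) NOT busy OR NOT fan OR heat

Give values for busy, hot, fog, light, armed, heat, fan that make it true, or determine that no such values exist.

busy = False, hot = False, fog = False, light = True, armed = True, heat = False, fan = True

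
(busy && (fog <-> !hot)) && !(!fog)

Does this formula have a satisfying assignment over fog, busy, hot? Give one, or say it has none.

fog=T, busy=T, hot=F

  busy && (fog <-> !hot) = True
    fog <-> !hot = True
      !hot = True
  !(!fog) = True
    !fog = False
Both conjuncts True, so the formula holds.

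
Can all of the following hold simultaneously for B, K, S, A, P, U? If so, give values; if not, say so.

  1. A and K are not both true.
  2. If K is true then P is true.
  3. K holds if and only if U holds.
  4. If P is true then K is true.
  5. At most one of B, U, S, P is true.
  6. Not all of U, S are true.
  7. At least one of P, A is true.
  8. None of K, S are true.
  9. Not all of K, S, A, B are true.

B = False; K = False; S = False; A = True; P = False; U = False

  (1) A=T, K=F — not both ✓
  (2) K=F ⇒ P: vacuous ✓
  (3) K=F, U=F — same ✓
  (4) P=F ⇒ K: vacuous ✓
  (5) {B, U, S, P}: 0 true — at most one ✓
  (6) {U, S}: 0/2 true — not all ✓
  (7) {P, A}: 1 true — at least one ✓
  (8) {K, S}: 0 true — none ✓
  (9) {K, S, A, B}: 1/4 true — not all ✓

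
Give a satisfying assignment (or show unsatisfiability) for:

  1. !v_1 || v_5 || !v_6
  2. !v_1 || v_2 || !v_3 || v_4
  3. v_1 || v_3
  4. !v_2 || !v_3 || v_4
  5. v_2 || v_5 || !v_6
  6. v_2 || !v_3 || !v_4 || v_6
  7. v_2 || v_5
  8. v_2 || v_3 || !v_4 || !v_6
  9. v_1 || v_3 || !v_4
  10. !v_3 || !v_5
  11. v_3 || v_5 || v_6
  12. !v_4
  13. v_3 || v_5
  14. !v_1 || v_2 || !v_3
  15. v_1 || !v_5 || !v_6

v_1: True; v_2: True; v_3: False; v_4: False; v_5: True; v_6: True

Unit clause (!v_4) forces v_4 = False.
Try v_1 = False:
  (v_1 || v_3) forces v_3 = True.
  (!v_2 || !v_3 || v_4) forces v_2 = False.
  (v_2 || v_5) forces v_5 = True.
  clause (!v_3 || !v_5) is falsified — backtrack.
So v_1 = True.
Set v_2 = True.
  then (!v_2 || !v_3 || v_4) forces v_3 = False.
  then (v_3 || v_5) forces v_5 = True.
Set v_6 = True.
All clauses satisfied.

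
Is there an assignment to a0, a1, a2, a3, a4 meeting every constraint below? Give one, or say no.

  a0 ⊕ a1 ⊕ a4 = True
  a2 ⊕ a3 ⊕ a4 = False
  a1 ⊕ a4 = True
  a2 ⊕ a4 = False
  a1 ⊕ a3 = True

a0=F; a1=T; a2=F; a3=F; a4=F

a0 ⊕ a1 ⊕ a4 = F ⊕ T ⊕ F = True ✓
a2 ⊕ a3 ⊕ a4 = F ⊕ F ⊕ F = False ✓
a1 ⊕ a4 = T ⊕ F = True ✓
a2 ⊕ a4 = F ⊕ F = False ✓
a1 ⊕ a3 = T ⊕ F = True ✓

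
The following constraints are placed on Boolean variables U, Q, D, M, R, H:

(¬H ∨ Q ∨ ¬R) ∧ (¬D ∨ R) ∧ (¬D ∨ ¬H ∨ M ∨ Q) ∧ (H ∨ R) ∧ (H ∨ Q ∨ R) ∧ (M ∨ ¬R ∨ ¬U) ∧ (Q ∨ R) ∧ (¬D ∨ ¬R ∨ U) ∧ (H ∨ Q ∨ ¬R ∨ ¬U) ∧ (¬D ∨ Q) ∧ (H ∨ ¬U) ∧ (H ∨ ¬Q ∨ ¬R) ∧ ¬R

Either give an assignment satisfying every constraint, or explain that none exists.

Unit clause (¬R) forces R = False.
In (¬D ∨ R) only ¬D is left, so D = False.
In (H ∨ R) only H is left, so H = True.
In (Q ∨ R) only Q is left, so Q = True.
Set U = False.
Set M = True.
All clauses satisfied.

U=F; Q=T; D=F; M=T; R=F; H=T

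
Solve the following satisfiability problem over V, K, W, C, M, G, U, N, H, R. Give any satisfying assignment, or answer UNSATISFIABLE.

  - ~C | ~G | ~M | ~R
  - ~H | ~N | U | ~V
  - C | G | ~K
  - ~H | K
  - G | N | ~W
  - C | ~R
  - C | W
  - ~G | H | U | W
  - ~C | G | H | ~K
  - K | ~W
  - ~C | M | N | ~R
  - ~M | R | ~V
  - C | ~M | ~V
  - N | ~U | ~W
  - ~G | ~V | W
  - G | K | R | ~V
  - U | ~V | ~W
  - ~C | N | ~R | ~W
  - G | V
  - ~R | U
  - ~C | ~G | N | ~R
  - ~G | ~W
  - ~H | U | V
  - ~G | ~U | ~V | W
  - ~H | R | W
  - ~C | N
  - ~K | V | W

V = True; K = False; W = False; C = True; M = False; G = False; U = True; N = True; H = False; R = True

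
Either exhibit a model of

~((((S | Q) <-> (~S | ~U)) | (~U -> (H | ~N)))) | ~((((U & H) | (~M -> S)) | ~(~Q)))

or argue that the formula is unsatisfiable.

H=F, M=F, N=F, U=F, S=F, Q=F

  ~((((S | Q) <-> (~S | ~U)) | (~U -> (H | ~N)))) | ~((((U & H) | (~M -> S)) | ~(~Q))) = True
    ~((((S | Q) <-> (~S | ~U)) | (~U -> (H | ~N)))) = False
      ((S | Q) <-> (~S | ~U)) | (~U -> (H | ~N)) = True
        (S | Q) <-> (~S | ~U) = False
          S | Q = False
          ~S | ~U = True
            ~S = True
            ~U = True
        ~U -> (H | ~N) = True
          ~U = True
          H | ~N = True
            ~N = True
    ~((((U & H) | (~M -> S)) | ~(~Q))) = True
      ((U & H) | (~M -> S)) | ~(~Q) = False
        (U & H) | (~M -> S) = False
          U & H = False
          ~M -> S = False
            ~M = True
        ~(~Q) = False
          ~Q = True
The formula evaluates to True.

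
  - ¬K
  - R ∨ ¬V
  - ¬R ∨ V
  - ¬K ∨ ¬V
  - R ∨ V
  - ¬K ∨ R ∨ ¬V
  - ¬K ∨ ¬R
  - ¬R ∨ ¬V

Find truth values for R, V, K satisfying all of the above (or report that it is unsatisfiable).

Unsatisfiable

Case R = True:
  (¬K) forces K = False.
  (¬R ∨ V) forces V = True.
  Clause (¬R ∨ ¬V) is falsified — contradiction.
Case R = False:
  (¬K) forces K = False.
  (R ∨ ¬V) forces V = False.
  Clause (R ∨ V) is falsified — contradiction.
Both cases fail, so the formula is unsatisfiable.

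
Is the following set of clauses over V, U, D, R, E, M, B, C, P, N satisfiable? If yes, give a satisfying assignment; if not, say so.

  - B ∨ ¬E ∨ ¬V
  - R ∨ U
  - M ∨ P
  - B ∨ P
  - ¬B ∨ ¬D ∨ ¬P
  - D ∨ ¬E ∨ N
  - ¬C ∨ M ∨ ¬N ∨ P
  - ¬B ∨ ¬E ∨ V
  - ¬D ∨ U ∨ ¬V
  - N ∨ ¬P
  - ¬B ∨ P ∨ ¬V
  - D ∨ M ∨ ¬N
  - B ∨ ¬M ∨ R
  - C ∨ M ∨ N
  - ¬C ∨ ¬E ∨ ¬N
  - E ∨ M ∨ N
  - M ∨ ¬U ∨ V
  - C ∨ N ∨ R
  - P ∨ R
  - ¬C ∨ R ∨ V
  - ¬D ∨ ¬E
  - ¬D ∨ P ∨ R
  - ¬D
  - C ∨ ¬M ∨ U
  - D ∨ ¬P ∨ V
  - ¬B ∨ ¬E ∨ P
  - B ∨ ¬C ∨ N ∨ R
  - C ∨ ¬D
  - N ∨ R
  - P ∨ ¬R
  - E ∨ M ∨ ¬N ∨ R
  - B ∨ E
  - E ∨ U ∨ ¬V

V=T, U=T, D=F, R=F, E=F, M=T, B=T, C=T, P=T, N=T

Unit clause (¬D) forces D = False.
Set V = True.
Set U = True.
Set R = False.
  then (P ∨ R) forces P = True.
  then (N ∨ R) forces N = True.
  then (D ∨ M ∨ ¬N) forces M = True.
  then (B ∨ ¬M ∨ R) forces B = True.
Set E = False.
Set C = True.
All clauses satisfied.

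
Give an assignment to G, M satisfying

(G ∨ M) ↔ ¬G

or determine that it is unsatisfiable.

G: False, M: True

  (G ∨ M) ↔ ¬G = True
    G ∨ M = True
    ¬G = True
The formula evaluates to True.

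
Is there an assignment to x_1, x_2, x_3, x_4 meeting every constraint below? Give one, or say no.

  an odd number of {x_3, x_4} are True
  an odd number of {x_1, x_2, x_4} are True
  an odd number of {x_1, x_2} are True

x_1 = False, x_2 = True, x_3 = True, x_4 = False

{x_3, x_4}: 1 true → odd ✓
{x_1, x_2, x_4}: 1 true → odd ✓
{x_1, x_2}: 1 true → odd ✓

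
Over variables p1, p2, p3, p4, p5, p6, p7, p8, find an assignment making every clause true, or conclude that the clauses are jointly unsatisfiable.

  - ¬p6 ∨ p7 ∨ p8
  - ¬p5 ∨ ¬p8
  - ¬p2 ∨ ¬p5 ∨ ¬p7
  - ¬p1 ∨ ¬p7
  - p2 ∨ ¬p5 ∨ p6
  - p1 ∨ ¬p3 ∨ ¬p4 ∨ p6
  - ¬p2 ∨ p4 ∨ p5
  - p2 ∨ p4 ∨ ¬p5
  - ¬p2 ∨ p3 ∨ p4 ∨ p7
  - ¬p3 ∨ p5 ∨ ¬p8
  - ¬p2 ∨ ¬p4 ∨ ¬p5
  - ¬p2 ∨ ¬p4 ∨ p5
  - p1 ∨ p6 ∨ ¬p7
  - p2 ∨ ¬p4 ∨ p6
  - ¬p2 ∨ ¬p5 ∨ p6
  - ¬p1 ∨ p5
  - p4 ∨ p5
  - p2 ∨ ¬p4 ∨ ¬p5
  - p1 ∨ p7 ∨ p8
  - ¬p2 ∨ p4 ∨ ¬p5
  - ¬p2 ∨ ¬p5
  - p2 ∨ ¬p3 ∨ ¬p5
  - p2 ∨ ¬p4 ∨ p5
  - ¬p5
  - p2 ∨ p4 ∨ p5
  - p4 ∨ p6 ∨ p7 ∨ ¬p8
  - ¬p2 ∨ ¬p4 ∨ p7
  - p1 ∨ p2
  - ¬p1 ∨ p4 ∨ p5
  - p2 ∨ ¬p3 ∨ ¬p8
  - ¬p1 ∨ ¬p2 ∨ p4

Case p4 = True:
  (¬p5) forces p5 = False.
  (¬p2 ∨ ¬p4 ∨ p5) forces p2 = False.
  Clause (p2 ∨ ¬p4 ∨ p5) is falsified — contradiction.
Case p4 = False:
  (p4 ∨ p5) forces p5 = True.
  Clause (¬p5) is falsified — contradiction.
Both cases fail, so the formula is unsatisfiable.

The formula is unsatisfiable.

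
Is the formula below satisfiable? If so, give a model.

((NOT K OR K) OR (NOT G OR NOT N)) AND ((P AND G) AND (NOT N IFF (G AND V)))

P = True, K = False, V = True, N = False, G = True

  (NOT K OR K) OR (NOT G OR NOT N) = True
    NOT K OR K = True
      NOT K = True
    NOT G OR NOT N = True
      NOT G = False
      NOT N = True
  (P AND G) AND (NOT N IFF (G AND V)) = True
    P AND G = True
    NOT N IFF (G AND V) = True
      NOT N = True
      G AND V = True
Both conjuncts True, so the formula holds.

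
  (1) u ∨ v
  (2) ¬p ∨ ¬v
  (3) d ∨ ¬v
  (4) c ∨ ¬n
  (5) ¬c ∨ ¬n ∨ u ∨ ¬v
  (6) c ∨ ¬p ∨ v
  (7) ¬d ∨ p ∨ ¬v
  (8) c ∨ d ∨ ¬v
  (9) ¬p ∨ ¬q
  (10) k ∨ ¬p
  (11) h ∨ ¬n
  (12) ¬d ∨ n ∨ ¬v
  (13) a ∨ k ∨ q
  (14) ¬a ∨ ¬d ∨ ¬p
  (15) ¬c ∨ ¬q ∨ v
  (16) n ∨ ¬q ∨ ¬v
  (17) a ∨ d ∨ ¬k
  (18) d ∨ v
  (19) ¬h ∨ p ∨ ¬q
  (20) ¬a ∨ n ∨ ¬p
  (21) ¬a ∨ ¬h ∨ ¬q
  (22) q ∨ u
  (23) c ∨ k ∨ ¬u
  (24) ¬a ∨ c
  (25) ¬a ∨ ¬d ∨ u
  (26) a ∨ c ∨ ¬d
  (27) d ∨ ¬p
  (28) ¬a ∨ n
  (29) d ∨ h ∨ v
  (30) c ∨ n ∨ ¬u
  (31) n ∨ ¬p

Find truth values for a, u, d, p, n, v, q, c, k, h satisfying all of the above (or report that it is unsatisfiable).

Set a = False.
Try u = False:
  (u ∨ v) forces v = True.
  (¬p ∨ ¬v) forces p = False.
  (d ∨ ¬v) forces d = True.
  clause (¬d ∨ p ∨ ¬v) is falsified — backtrack.
So u = True.
Set d = True.
  then (a ∨ c ∨ ¬d) forces c = True.
Set p = True.
  then (¬p ∨ ¬v) forces v = False.
  then (¬p ∨ ¬q) forces q = False.
  then (k ∨ ¬p) forces k = True.
  then (n ∨ ¬p) forces n = True.
  then (h ∨ ¬n) forces h = True.
All clauses satisfied.

a = False, u = True, d = True, p = True, n = True, v = False, q = False, c = True, k = True, h = True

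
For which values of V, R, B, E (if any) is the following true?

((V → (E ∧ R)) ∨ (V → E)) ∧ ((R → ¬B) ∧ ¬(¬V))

V = True, R = True, B = False, E = True

  (V → (E ∧ R)) ∨ (V → E) = True
    V → (E ∧ R) = True
      E ∧ R = True
    V → E = True
  (R → ¬B) ∧ ¬(¬V) = True
    R → ¬B = True
      ¬B = True
    ¬(¬V) = True
      ¬V = False
Both conjuncts True, so the formula holds.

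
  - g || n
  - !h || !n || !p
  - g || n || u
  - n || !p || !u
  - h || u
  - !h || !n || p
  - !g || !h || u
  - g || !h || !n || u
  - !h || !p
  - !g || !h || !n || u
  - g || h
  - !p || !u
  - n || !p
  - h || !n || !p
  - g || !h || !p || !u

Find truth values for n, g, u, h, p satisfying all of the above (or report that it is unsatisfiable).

Set n = False.
  then (g || n) forces g = True.
  then (n || !p) forces p = False.
Try u = False:
  (h || u) forces h = True.
  clause (!g || !h || u) is falsified — backtrack.
So u = True.
Set h = False.
All clauses satisfied.

n = False, g = True, u = True, h = False, p = False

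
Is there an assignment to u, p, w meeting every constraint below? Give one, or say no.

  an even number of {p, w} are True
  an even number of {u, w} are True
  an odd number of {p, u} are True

Adding constraints 1, 2, 3 mod 2: every variable appears an even number of times on the left, so the left side is 0.
But the right sides sum to 1 (mod 2). 0 ≠ 1 — the system is inconsistent.

Unsatisfiable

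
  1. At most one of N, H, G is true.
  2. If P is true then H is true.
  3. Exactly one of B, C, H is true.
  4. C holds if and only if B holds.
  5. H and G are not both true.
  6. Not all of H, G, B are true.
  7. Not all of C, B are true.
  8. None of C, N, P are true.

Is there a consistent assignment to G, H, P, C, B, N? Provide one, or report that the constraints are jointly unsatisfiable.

G = False; H = True; P = False; C = False; B = False; N = False

  (1) {N, H, G}: 1 true — at most one ✓
  (2) P=F ⇒ H: vacuous ✓
  (3) {B, C, H}: 1 true — exactly one ✓
  (4) C=F, B=F — same ✓
  (5) H=T, G=F — not both ✓
  (6) {H, G, B}: 1/3 true — not all ✓
  (7) {C, B}: 0/2 true — not all ✓
  (8) {C, N, P}: 0 true — none ✓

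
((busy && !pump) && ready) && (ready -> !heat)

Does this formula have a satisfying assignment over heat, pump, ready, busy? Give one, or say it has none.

heat=F, pump=F, ready=T, busy=T

  (busy && !pump) && ready = True
    busy && !pump = True
      !pump = True
  ready -> !heat = True
    !heat = True
Both conjuncts True, so the formula holds.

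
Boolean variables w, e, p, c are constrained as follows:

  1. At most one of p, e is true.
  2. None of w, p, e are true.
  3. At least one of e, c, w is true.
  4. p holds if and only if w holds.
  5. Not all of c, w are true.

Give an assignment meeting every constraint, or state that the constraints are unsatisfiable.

w = False, e = False, p = False, c = True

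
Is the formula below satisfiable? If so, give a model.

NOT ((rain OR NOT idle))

rain = False, idle = True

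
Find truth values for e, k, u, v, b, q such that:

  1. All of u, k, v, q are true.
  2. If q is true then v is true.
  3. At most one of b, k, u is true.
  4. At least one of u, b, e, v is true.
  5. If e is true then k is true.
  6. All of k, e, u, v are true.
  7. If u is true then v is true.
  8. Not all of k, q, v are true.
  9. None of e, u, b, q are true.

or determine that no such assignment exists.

Case e = True:
  Constraint (9) is violated (e=T) — contradiction.
Case e = False:
  Constraint (6) is violated (e=F) — contradiction.
Both cases fail — unsatisfiable.

The formula is unsatisfiable.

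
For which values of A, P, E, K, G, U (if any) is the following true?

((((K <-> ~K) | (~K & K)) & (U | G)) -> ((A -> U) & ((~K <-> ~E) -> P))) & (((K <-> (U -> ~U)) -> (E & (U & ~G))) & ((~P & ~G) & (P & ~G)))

No satisfying assignment exists.

Case P = True: the conjunct ~P is False.
Case P = False: the conjunct P is False.
Both cases fail — unsatisfiable.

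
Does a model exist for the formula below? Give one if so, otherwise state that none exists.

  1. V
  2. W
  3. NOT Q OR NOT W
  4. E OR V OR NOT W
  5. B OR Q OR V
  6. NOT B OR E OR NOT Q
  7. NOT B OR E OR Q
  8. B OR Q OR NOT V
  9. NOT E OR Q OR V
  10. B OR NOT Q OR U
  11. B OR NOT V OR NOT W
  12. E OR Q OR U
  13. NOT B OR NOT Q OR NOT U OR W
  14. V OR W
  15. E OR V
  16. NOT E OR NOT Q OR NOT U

E = True; U = False; Q = False; V = True; B = True; W = True

Unit clause (V) forces V = True.
Unit clause (W) forces W = True.
In (NOT Q OR NOT W) only NOT Q is left, so Q = False.
In (B OR Q OR NOT V) only B is left, so B = True.
In (NOT B OR E OR Q) only E is left, so E = True.
Set U = False.
All clauses satisfied.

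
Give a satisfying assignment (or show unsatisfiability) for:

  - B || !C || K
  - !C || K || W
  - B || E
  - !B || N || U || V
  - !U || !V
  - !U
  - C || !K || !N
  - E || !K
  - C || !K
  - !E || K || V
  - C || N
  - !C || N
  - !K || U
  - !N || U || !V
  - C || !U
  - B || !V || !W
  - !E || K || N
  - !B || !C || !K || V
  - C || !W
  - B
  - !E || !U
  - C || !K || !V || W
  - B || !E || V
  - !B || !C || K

Unit clause (!U) forces U = False.
In (!K || U) only !K is left, so K = False.
Unit clause (B) forces B = True.
In (!B || !C || K) only !C is left, so C = False.
In (C || N) only N is left, so N = True.
In (!N || U || !V) only !V is left, so V = False.
In (C || !W) only !W is left, so W = False.
In (!E || K || V) only !E is left, so E = False.
All clauses satisfied.

B = True, C = False, W = False, K = False, U = False, V = False, N = True, E = False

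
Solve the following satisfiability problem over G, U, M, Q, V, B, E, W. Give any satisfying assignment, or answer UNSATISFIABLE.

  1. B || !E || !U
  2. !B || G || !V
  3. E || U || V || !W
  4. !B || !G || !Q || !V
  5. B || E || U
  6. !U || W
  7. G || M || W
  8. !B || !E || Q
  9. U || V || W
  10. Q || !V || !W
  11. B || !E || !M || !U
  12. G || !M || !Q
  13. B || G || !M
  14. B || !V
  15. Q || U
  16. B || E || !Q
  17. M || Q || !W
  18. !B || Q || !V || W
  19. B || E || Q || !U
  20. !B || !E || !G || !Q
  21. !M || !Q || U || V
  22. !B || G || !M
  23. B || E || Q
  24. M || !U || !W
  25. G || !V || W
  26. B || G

G=F, U=F, M=F, Q=T, V=F, B=T, E=T, W=T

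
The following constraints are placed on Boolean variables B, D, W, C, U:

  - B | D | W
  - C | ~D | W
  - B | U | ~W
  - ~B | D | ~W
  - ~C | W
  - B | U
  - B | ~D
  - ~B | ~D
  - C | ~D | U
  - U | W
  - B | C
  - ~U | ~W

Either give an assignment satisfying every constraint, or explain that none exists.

Set B = True.
  then (~B | ~D) forces D = False.
  then (~B | D | ~W) forces W = False.
  then (~C | W) forces C = False.
  then (U | W) forces U = True.
All clauses satisfied.

B: True, D: False, W: False, C: False, U: True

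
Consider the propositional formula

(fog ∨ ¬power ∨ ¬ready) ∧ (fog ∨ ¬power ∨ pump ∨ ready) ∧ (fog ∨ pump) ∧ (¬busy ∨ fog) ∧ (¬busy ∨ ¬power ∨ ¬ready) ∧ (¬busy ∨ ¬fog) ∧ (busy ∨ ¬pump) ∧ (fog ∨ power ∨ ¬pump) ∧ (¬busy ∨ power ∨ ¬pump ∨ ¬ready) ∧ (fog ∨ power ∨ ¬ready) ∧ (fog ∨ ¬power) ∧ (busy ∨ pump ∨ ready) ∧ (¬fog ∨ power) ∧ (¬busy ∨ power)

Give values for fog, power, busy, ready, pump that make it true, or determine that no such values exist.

fog = True, power = True, busy = False, ready = True, pump = False

Try fog = False:
  (fog ∨ pump) forces pump = True.
  (¬busy ∨ fog) forces busy = False.
  clause (busy ∨ ¬pump) is falsified — backtrack.
So fog = True.
  then (¬busy ∨ ¬fog) forces busy = False.
  then (busy ∨ ¬pump) forces pump = False.
  then (busy ∨ pump ∨ ready) forces ready = True.
  then (¬fog ∨ power) forces power = True.
All clauses satisfied.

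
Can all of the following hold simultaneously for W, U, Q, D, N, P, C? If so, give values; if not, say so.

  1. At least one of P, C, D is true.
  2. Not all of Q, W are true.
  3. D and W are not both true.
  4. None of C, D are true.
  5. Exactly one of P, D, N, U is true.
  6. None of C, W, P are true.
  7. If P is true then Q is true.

No satisfying assignment exists.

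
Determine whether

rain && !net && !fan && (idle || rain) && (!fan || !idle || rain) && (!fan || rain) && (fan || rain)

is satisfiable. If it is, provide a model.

net: False, fan: False, idle: False, rain: True

Unit clause (rain) forces rain = True.
Unit clause (!net) forces net = False.
Unit clause (!fan) forces fan = False.
Set idle = False.
Check each clause:
  (rain): rain holds.
  (!net): !net holds.
  (!fan): !fan holds.
  (idle || rain): rain holds.
  (!fan || !idle || rain): !fan holds.
  (!fan || rain): !fan holds.
  (fan || rain): rain holds.
All clauses satisfied.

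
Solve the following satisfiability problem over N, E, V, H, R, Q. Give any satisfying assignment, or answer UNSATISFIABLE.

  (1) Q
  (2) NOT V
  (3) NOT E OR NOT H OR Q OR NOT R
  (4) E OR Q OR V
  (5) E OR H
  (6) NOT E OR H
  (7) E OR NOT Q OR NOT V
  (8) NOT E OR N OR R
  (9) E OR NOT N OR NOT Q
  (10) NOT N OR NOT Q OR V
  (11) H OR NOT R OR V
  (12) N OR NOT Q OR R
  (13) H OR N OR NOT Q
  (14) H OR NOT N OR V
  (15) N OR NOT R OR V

The formula is unsatisfiable.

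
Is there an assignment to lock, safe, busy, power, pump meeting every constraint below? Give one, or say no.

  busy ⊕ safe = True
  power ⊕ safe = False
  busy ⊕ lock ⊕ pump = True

lock: False; safe: False; busy: True; power: False; pump: False

busy ⊕ safe = T ⊕ F = True ✓
power ⊕ safe = F ⊕ F = False ✓
busy ⊕ lock ⊕ pump = T ⊕ F ⊕ F = True ✓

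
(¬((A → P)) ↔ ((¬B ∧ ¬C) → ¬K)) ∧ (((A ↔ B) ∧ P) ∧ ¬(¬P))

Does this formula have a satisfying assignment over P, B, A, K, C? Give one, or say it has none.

P = True; B = False; A = False; K = True; C = False

  ¬((A → P)) ↔ ((¬B ∧ ¬C) → ¬K) = True
    ¬((A → P)) = False
      A → P = True
    (¬B ∧ ¬C) → ¬K = False
      ¬B ∧ ¬C = True
        ¬B = True
        ¬C = True
      ¬K = False
  ((A ↔ B) ∧ P) ∧ ¬(¬P) = True
    (A ↔ B) ∧ P = True
      A ↔ B = True
    ¬(¬P) = True
      ¬P = False
Both conjuncts True, so the formula holds.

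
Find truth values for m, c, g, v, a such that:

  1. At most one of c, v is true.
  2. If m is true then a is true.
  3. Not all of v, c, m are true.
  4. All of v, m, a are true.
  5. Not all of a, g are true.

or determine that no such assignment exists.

m = True, c = False, g = False, v = True, a = True

  (1) {c, v}: 1 true — at most one ✓
  (2) m=T ⇒ a: T ✓
  (3) {v, c, m}: 2/3 true — not all ✓
  (4) {v, m, a}: all 3 true ✓
  (5) {a, g}: 1/2 true — not all ✓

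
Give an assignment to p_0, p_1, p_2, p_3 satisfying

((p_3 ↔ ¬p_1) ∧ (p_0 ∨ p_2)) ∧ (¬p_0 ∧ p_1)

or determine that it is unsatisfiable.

p_0 = False, p_1 = True, p_2 = True, p_3 = False

  (p_3 ↔ ¬p_1) ∧ (p_0 ∨ p_2) = True
    p_3 ↔ ¬p_1 = True
      ¬p_1 = False
    p_0 ∨ p_2 = True
  ¬p_0 ∧ p_1 = True
    ¬p_0 = True
Both conjuncts True, so the formula holds.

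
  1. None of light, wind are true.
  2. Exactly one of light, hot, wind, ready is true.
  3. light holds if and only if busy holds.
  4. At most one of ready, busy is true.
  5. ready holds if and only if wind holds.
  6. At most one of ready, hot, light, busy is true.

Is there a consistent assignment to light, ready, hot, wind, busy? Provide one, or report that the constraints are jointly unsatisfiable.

light = False; ready = False; hot = True; wind = False; busy = False

  (1) {light, wind}: 0 true — none ✓
  (2) {light, hot, wind, ready}: 1 true — exactly one ✓
  (3) light=F, busy=F — same ✓
  (4) {ready, busy}: 0 true — at most one ✓
  (5) ready=F, wind=F — same ✓
  (6) {ready, hot, light, busy}: 1 true — at most one ✓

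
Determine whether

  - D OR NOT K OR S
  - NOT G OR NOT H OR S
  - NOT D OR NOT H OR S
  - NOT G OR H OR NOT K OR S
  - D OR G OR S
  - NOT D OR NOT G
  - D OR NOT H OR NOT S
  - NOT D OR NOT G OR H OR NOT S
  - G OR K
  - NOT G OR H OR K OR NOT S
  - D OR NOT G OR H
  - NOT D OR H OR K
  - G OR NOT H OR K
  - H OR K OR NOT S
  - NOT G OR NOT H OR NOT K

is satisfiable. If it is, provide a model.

S: False, D: True, H: False, K: True, G: False

Set S = False.
Try D = False:
  (D OR NOT K OR S) forces K = False.
  (D OR G OR S) forces G = True.
  (NOT G OR NOT H OR S) forces H = False.
  clause (D OR NOT G OR H) is falsified — backtrack.
So D = True.
  then (NOT D OR NOT H OR S) forces H = False.
  then (NOT D OR NOT G) forces G = False.
  then (G OR K) forces K = True.
All clauses satisfied.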